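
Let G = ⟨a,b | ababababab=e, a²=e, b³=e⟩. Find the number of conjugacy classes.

The conjugacy classes (representative and size) are:
  [e] (size 1), [abab²abab²a] (size 15), [babab²a] (size 20), [ab²ab²a] (size 12), [b²abab²] (size 12).
Class equation: 1 + 15 + 20 + 12 + 12 = 60 = |G|. So G has 5 conjugacy classes.

Answer: 5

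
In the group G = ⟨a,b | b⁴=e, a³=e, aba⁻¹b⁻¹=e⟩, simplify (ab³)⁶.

Compute successive powers of (ab³), reducing at each step:
  (ab³)²: (ab³) · a = a²b³;   (a²b³) · b³ = a²b²
  (ab³)³: (a²b²) · a = b²;   (b²) · b³ = b
  (ab³)⁴: b · a = ab;   (ab) · b³ = a
  (ab³)⁵: a · a = a²;   (a²) · b³ = a²b³
  (ab³)⁶: (a²b³) · a = b³;   (b³) · b³ = b²

Answer: b²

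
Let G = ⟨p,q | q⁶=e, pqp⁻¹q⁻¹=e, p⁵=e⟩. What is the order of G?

Enumerate words in the generators, reducing via the relations: the distinct elements are
  {e, p, q, pq, p², p³, p⁴, q², q³, q⁴, q⁵, pq², pq³, pq⁴, pq⁵, p²q, p³q, p⁴q, p²q², p²q³, p²q⁴, p²q⁵, p³q², p³q³, p³q⁴, p³q⁵, p⁴q², p⁴q³, p⁴q⁴, p⁴q⁵}.
No further products give new elements, so |G| = 30.

Answer: 30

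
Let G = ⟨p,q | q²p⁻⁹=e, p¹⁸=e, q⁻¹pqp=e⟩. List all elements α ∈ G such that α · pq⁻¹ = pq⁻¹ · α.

⟨pq⁻¹⟩ ⊆ C_G(pq⁻¹) since powers of pq⁻¹ commute with pq⁻¹; so |C_G(pq⁻¹)| ≥ |⟨pq⁻¹⟩| = 4.
By orbit–stabilizer, |C_G(pq⁻¹)| = |G| / |conj. class of pq⁻¹| = 36 / 9 = 4.
The 4 elements commuting with pq⁻¹ are {e, p⁹, pq, pq⁻¹}.

Answer: {e, p⁹, pq, pq⁻¹}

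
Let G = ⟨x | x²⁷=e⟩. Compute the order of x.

Compute successive powers until reaching e:
  x¹ = x, x² = x², x³ = x³, x⁴ = x⁴, x⁵ = x⁵, x⁶ = x⁶, x⁷ = x⁷, x⁸ = x⁸, x⁹ = x⁹, x¹⁰ = x¹⁰, x¹¹ = x¹¹, x¹² = x¹², x¹³ = x¹³, x¹⁴ = x¹⁴, x¹⁵ = x¹⁵, x¹⁶ = x¹⁶, x¹⁷ = x¹⁷, x¹⁸ = x¹⁸, x¹⁹ = x¹⁹, x²⁰ = x²⁰, x²¹ = x²¹, x²² = x²², x²³ = x²³, x²⁴ = x²⁴, x²⁵ = x²⁵, x²⁶ = x²⁶, x²⁷ = e.
The smallest positive k with xᵏ = e is 27.

Answer: 27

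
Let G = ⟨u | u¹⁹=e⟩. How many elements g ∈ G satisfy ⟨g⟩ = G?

G is cyclic of order 19. An element generates G iff its order is 19, and a cyclic group of order 19 has exactly φ(19) = 18 such elements.

Answer: 18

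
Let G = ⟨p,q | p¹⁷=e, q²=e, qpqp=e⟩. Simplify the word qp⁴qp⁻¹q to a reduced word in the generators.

Multiply left to right, reducing at each step:
  q · p⁴ = p¹³q
  (p¹³q) · q = p¹³
  (p¹³) · p⁻¹ = p¹²
  (p¹²) · q = p¹²q

Answer: p¹²q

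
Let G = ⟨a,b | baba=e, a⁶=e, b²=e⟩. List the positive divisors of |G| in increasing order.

|G| = 12 = 2² · 3. By Lagrange's theorem the order of any subgroup divides 12; the divisors of 12 are 1, 2, 3, 4, 6, 12.

Answer: 1, 2, 3, 4, 6, 12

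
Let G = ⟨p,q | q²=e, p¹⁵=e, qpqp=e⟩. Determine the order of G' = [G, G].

G' = [G, G] is generated by all commutators. The generator-pair commutators are: [p, q] = p².
The subgroup they normally generate is {e, p, p², p³, p⁴, p⁵, p⁶, p⁷, p⁸, p⁹, p¹⁰, p¹¹, p¹², p¹³, p¹⁴}, of order 15.
Check: |G/G'| = 30/15 = 2 is the order of the abelianisation.

Answer: 15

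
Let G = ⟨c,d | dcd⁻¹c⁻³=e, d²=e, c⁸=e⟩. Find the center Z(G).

An element z ∈ Z(G) iff z commutes with every generator.
For example c⁴ is central: (c⁴)·c = c⁵ = c·(c⁴); (c⁴)·d = c⁴d = d·(c⁴).
Whereas c ∉ Z(G) since c·d = cd ≠ c³d = d·c.
Checking each of the 16 elements this way gives Z(G) = {e, c⁴}, of order 2.

Answer: {e, c⁴}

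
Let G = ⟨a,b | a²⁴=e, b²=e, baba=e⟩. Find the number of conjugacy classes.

The conjugacy classes (representative and size) are:
  [e] (size 1), [a²³] (size 2), [a²] (size 2), [a³] (size 2), [a²⁰] (size 2), [a¹⁹] (size 2), [a⁶] (size 2), [a⁷] (size 2), [a⁸] (size 2), [a⁹] (size 2), [a¹⁴] (size 2), [a¹¹] (size 2), [a¹²] (size 1), [a⁴b] (size 12), [a⁵b] (size 12).
Class equation: 1 + 2 + 2 + 2 + 2 + 2 + 2 + 2 + 2 + 2 + 2 + 2 + 1 + 12 + 12 = 48 = |G|. So G has 15 conjugacy classes.

Answer: 15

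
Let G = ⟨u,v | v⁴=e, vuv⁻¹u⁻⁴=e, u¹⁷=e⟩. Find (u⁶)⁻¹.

The order of (u⁶) is 17 (smallest k with (u⁶)ᵏ = e), so (u⁶)⁻¹ = (u⁶)¹⁶ = u¹¹.
Check: (u⁶) · (u¹¹) → (u⁶) · u¹¹ = e, giving e as required.

Answer: u¹¹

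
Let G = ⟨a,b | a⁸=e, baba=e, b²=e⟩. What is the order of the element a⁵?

Compute successive powers until reaching e:
  (a⁵)¹ = a⁵, (a⁵)² = a², (a⁵)³ = a⁷, (a⁵)⁴ = a⁴, (a⁵)⁵ = a, (a⁵)⁶ = a⁶, (a⁵)⁷ = a³, (a⁵)⁸ = e.
The smallest positive k with (a⁵)ᵏ = e is 8.

Answer: 8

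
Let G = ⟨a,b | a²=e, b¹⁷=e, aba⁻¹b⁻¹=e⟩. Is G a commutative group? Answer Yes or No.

Each pair of generators commutes: a·b = ab = b·a. Since the generators pairwise commute, every element of G commutes with every other, so G is abelian.

Answer: Yes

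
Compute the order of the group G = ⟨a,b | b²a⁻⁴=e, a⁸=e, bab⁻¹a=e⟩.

Enumerate words in the generators, reducing via the relations: the distinct elements are
  {a, b, e, ab, a², a³, a⁴, a⁵, a⁶, a⁷, a²b, a³b, b⁻¹, ab⁻¹, a²b⁻¹, a³b⁻¹}.
No further products give new elements, so |G| = 16.

Answer: 16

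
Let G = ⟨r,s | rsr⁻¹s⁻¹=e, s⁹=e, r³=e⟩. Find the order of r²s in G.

Compute successive powers until reaching e:
  (r²s)¹ = r²s, (r²s)² = rs², (r²s)³ = s³, (r²s)⁴ = r²s⁴, (r²s)⁵ = rs⁵, (r²s)⁶ = s⁶, (r²s)⁷ = r²s⁷, (r²s)⁸ = rs⁸, (r²s)⁹ = e.
The smallest positive k with (r²s)ᵏ = e is 9.

Answer: 9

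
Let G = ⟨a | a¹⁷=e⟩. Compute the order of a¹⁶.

Compute successive powers until reaching e:
  (a¹⁶)¹ = a¹⁶, (a¹⁶)² = a¹⁵, (a¹⁶)³ = a¹⁴, (a¹⁶)⁴ = a¹³, (a¹⁶)⁵ = a¹², (a¹⁶)⁶ = a¹¹, (a¹⁶)⁷ = a¹⁰, (a¹⁶)⁸ = a⁹, (a¹⁶)⁹ = a⁸, (a¹⁶)¹⁰ = a⁷, (a¹⁶)¹¹ = a⁶, (a¹⁶)¹² = a⁵, (a¹⁶)¹³ = a⁴, (a¹⁶)¹⁴ = a³, (a¹⁶)¹⁵ = a², (a¹⁶)¹⁶ = a, (a¹⁶)¹⁷ = e.
The smallest positive k with (a¹⁶)ᵏ = e is 17.

Answer: 17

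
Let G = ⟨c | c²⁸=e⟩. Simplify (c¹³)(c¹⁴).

Compute (c¹³) · (c¹⁴) by multiplying left to right and reducing via the relations at each step:
  (c¹³) · c¹⁴ = c²⁷

Answer: c²⁷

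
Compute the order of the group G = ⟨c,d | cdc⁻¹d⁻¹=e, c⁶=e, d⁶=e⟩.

Enumerate words in the generators, reducing via the relations: the distinct elements are
  {c, d, e, cd, c², c³, c⁴, c⁵, d², d³, d⁴, d⁵, cd², cd³, cd⁴, cd⁵, c²d, c³d, c⁴d, c⁵d, c²d², c²d³, c²d⁴, c²d⁵, c³d², c³d³, c³d⁴, c³d⁵, c⁴d², c⁴d³, c⁴d⁴, c⁴d⁵, c⁵d², c⁵d³, c⁵d⁴, c⁵d⁵}.
No further products give new elements, so |G| = 36.

Answer: 36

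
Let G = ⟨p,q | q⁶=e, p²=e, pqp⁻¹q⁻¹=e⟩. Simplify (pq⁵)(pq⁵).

Compute (pq⁵) · (pq⁵) by multiplying left to right and reducing via the relations at each step:
  (pq⁵) · p = q⁵
  (q⁵) · q⁵ = q⁴

Answer: q⁴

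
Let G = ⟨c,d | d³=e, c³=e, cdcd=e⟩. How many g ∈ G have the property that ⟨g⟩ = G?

⟨g⟩ = G would require ord(g) = |G| = 12, but the maximum element order in G is 3 < 12. So G is not cyclic and no single element generates it: the count is 0.

Answer: 0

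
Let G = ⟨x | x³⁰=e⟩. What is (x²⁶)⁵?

Compute successive powers of (x²⁶), reducing at each step:
  (x²⁶)²: (x²⁶) · x²⁶ = x²²
  (x²⁶)³: (x²²) · x²⁶ = x¹⁸
  (x²⁶)⁴: (x¹⁸) · x²⁶ = x¹⁴
  (x²⁶)⁵: (x¹⁴) · x²⁶ = x¹⁰

Answer: x¹⁰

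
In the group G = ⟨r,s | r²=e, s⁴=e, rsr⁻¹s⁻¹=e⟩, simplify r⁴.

Compute successive powers of r, reducing at each step:
  r²: r · r = e
  r³: e · r = r
  r⁴: r · r = e

Answer: e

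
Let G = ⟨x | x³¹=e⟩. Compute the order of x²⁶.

Compute successive powers until reaching e:
  (x²⁶)¹ = x²⁶, (x²⁶)² = x²¹, (x²⁶)³ = x¹⁶, (x²⁶)⁴ = x¹¹, (x²⁶)⁵ = x⁶, (x²⁶)⁶ = x, (x²⁶)⁷ = x²⁷, (x²⁶)⁸ = x²², (x²⁶)⁹ = x¹⁷, (x²⁶)¹⁰ = x¹², (x²⁶)¹¹ = x⁷, (x²⁶)¹² = x², (x²⁶)¹³ = x²⁸, (x²⁶)¹⁴ = x²³, (x²⁶)¹⁵ = x¹⁸, (x²⁶)¹⁶ = x¹³, (x²⁶)¹⁷ = x⁸, (x²⁶)¹⁸ = x³, (x²⁶)¹⁹ = x²⁹, (x²⁶)²⁰ = x²⁴, (x²⁶)²¹ = x¹⁹, (x²⁶)²² = x¹⁴, (x²⁶)²³ = x⁹, (x²⁶)²⁴ = x⁴, (x²⁶)²⁵ = x³⁰, (x²⁶)²⁶ = x²⁵, (x²⁶)²⁷ = x²⁰, (x²⁶)²⁸ = x¹⁵, (x²⁶)²⁹ = x¹⁰, (x²⁶)³⁰ = x⁵, (x²⁶)³¹ = e.
The smallest positive k with (x²⁶)ᵏ = e is 31.

Answer: 31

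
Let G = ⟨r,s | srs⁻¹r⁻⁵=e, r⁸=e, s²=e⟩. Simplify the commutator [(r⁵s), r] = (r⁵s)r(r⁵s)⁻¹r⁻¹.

[(r⁵s), r] = (r⁵s)·r·(r⁵s)⁻¹·r⁻¹.
  (r⁵s) · r = r²s
  (r²s) · (r⁷s) = r⁵
  (r⁵) · (r⁷) = r⁴

Answer: r⁴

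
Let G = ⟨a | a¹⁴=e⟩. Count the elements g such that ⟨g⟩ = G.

G is cyclic of order 14. An element generates G iff its order is 14, and a cyclic group of order 14 has exactly φ(14) = 6 such elements.

Answer: 6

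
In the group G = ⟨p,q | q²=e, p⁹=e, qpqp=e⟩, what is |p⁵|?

Compute successive powers until reaching e:
  (p⁵)¹ = p⁵, (p⁵)² = p, (p⁵)³ = p⁶, (p⁵)⁴ = p², (p⁵)⁵ = p⁷, (p⁵)⁶ = p³, (p⁵)⁷ = p⁸, (p⁵)⁸ = p⁴, (p⁵)⁹ = e.
The smallest positive k with (p⁵)ᵏ = e is 9.

Answer: 9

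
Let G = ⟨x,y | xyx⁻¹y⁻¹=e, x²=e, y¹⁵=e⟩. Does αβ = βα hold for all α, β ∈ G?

Each pair of generators commutes: x·y = xy = y·x. Since the generators pairwise commute, every element of G commutes with every other, so G is abelian.

Answer: Yes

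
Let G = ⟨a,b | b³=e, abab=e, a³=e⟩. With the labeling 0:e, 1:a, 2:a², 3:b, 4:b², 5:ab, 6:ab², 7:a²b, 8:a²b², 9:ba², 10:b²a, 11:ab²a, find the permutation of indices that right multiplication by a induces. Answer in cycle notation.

(0 1 2)(3 8 9)(4 10 5)(6 11 7)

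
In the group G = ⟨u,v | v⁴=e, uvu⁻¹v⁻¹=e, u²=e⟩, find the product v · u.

Compute v · u by multiplying left to right and reducing via the relations at each step:
  v · u = uv

Answer: uv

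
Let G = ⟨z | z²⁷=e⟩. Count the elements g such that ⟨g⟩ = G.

G is cyclic of order 27. An element generates G iff its order is 27, and a cyclic group of order 27 has exactly φ(27) = 18 such elements.

Answer: 18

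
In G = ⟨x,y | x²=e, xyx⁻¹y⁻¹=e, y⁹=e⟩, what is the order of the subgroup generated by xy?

|⟨xy⟩| equals the order of xy. Compute successive powers until reaching e:
  (xy)¹ = xy, (xy)² = y², (xy)³ = xy³, (xy)⁴ = y⁴, (xy)⁵ = xy⁵, (xy)⁶ = y⁶, (xy)⁷ = xy⁷, (xy)⁸ = y⁸, (xy)⁹ = x, (xy)¹⁰ = y, (xy)¹¹ = xy², (xy)¹² = y³, (xy)¹³ = xy⁴, (xy)¹⁴ = y⁵, (xy)¹⁵ = xy⁶, (xy)¹⁶ = y⁷, (xy)¹⁷ = xy⁸, (xy)¹⁸ = e.
The smallest positive k with (xy)ᵏ = e is 18, so |⟨xy⟩| = 18.

Answer: 18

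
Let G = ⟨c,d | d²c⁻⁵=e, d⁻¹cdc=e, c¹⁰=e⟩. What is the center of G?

An element z ∈ Z(G) iff z commutes with every generator.
For example c⁵ is central: (c⁵)·c = c⁶ = c·(c⁵); (c⁵)·d = d⁻¹ = d·(c⁵).
Whereas c ∉ Z(G) since c·d = cd ≠ c⁴d⁻¹ = d·c.
Checking each of the 20 elements this way gives Z(G) = {e, c⁵}, of order 2.

Answer: {e, c⁵}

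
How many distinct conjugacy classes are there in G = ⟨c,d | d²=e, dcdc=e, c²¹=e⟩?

The conjugacy classes (representative and size) are:
  [e] (size 1), [c²⁰] (size 2), [c²] (size 2), [c³] (size 2), [c¹⁷] (size 2), [c⁵] (size 2), [c⁶] (size 2), [c⁷] (size 2), [c⁸] (size 2), [c⁹] (size 2), [c¹⁰] (size 2), [d] (size 21).
Class equation: 1 + 2 + 2 + 2 + 2 + 2 + 2 + 2 + 2 + 2 + 2 + 21 = 42 = |G|. So G has 12 conjugacy classes.

Answer: 12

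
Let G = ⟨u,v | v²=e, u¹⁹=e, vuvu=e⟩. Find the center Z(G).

An element z ∈ Z(G) iff z commutes with every generator.
For example e is central: e·u = u = u·e; e·v = v = v·e.
Whereas u ∉ Z(G) since u·v = uv ≠ u¹⁸v = v·u.
Checking each of the 38 elements this way gives Z(G) = {e}, of order 1.

Answer: {e}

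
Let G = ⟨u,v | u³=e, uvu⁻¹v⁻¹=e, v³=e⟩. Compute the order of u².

Compute successive powers until reaching e:
  (u²)¹ = u², (u²)² = u, (u²)³ = e.
The smallest positive k with (u²)ᵏ = e is 3.

Answer: 3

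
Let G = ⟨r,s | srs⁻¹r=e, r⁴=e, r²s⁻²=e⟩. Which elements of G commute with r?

⟨r⟩ ⊆ C_G(r) since powers of r commute with r; so |C_G(r)| ≥ |⟨r⟩| = 4.
By orbit–stabilizer, |C_G(r)| = |G| / |conj. class of r| = 8 / 2 = 4.
The 4 elements commuting with r are {e, r, r², r³}.

Answer: {e, r, r², r³}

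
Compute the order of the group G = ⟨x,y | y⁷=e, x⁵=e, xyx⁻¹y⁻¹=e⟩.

Enumerate words in the generators, reducing via the relations: the distinct elements are
  {e, x, y, xy, x², x³, x⁴, y², y³, y⁴, y⁵, y⁶, xy², xy³, xy⁴, xy⁵, xy⁶, x²y, x³y, x⁴y, x²y², x²y³, x²y⁴, x²y⁵, x²y⁶, x³y², x³y³, x³y⁴, x³y⁵, x³y⁶, x⁴y², x⁴y³, x⁴y⁴, x⁴y⁵, x⁴y⁶}.
No further products give new elements, so |G| = 35.

Answer: 35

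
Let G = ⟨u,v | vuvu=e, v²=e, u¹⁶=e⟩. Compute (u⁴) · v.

Compute (u⁴) · v by multiplying left to right and reducing via the relations at each step:
  (u⁴) · v = u⁴v

Answer: u⁴v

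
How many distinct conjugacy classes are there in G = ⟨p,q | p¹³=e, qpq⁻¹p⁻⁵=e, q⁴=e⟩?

The conjugacy classes (representative and size) are:
  [e] (size 1), [p] (size 4), [p²] (size 4), [p⁹] (size 4), [p¹²q] (size 13), [p⁴q²] (size 13), [p¹²q³] (size 13).
Class equation: 1 + 4 + 4 + 4 + 13 + 13 + 13 = 52 = |G|. So G has 7 conjugacy classes.

Answer: 7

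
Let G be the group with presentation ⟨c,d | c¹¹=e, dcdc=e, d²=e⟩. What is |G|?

Enumerate words in the generators, reducing via the relations: the distinct elements are
  {c, d, e, cd, c², c³, c⁴, c⁵, c⁶, c⁷, c⁸, c⁹, c²d, c³d, c¹⁰, c⁴d, c⁵d, c⁶d, c⁷d, c⁸d, c⁹d, c¹⁰d}.
No further products give new elements, so |G| = 22.

Answer: 22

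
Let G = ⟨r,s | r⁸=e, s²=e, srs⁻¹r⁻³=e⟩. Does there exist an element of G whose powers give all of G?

Every cyclic group is abelian. But r·s = rs while s·r = r³s, so r·s ≠ s·r and G is not abelian. Hence G is not cyclic.

Answer: No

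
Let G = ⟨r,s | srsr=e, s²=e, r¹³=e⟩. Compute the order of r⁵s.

Compute successive powers until reaching e:
  (r⁵s)¹ = r⁵s, (r⁵s)² = e.
The smallest positive k with (r⁵s)ᵏ = e is 2.

Answer: 2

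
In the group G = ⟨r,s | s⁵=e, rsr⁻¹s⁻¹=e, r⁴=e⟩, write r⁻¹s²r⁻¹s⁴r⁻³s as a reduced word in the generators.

Multiply left to right, reducing at each step:
  (r³) · s² = r³s²
  (r³s²) · r⁻¹ = r²s²
  (r²s²) · s⁴ = r²s
  (r²s) · r⁻³ = r³s
  (r³s) · s = r³s²

Answer: r³s²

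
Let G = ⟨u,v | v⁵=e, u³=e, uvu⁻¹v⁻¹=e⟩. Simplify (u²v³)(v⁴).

Compute (u²v³) · (v⁴) by multiplying left to right and reducing via the relations at each step:
  (u²v³) · v⁴ = u²v²

Answer: u²v²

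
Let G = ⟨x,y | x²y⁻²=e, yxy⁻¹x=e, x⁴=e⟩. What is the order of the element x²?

Compute successive powers until reaching e:
  (x²)¹ = x², (x²)² = e.
The smallest positive k with (x²)ᵏ = e is 2.

Answer: 2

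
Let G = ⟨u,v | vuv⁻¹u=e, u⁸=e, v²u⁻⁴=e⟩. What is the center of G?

An element z ∈ Z(G) iff z commutes with every generator.
For example u⁴ is central: (u⁴)·u = u⁵ = u·(u⁴); (u⁴)·v = v⁻¹ = v·(u⁴).
Whereas u ∉ Z(G) since u·v = uv ≠ u³v⁻¹ = v·u.
Checking each of the 16 elements this way gives Z(G) = {e, u⁴}, of order 2.

Answer: {e, u⁴}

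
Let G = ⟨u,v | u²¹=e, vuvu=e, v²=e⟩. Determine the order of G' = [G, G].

G' = [G, G] is generated by all commutators. The generator-pair commutators are: [u, v] = u².
The subgroup they normally generate is {e, u, u², u³, u⁴, u⁵, u⁶, u⁷, u⁸, u⁹, u¹⁰, u¹¹, u¹², u¹³, u¹⁴, u¹⁵, u¹⁶, u¹⁷, u¹⁸, u¹⁹, u²⁰}, of order 21.
Check: |G/G'| = 42/21 = 2 is the order of the abelianisation.

Answer: 21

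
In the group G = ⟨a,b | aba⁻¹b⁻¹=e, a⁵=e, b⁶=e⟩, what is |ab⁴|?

Compute successive powers until reaching e:
  (ab⁴)¹ = ab⁴, (ab⁴)² = a²b², (ab⁴)³ = a³, (ab⁴)⁴ = a⁴b⁴, (ab⁴)⁵ = b², (ab⁴)⁶ = a, (ab⁴)⁷ = a²b⁴, (ab⁴)⁸ = a³b², (ab⁴)⁹ = a⁴, (ab⁴)¹⁰ = b⁴, (ab⁴)¹¹ = ab², (ab⁴)¹² = a², (ab⁴)¹³ = a³b⁴, (ab⁴)¹⁴ = a⁴b², (ab⁴)¹⁵ = e.
The smallest positive k with (ab⁴)ᵏ = e is 15.

Answer: 15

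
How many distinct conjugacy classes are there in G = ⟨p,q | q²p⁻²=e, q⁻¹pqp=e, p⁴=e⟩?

The conjugacy classes (representative and size) are:
  [e] (size 1), [p³] (size 2), [p²] (size 1), [q⁻¹] (size 2), [pq⁻¹] (size 2).
Class equation: 1 + 2 + 1 + 2 + 2 = 8 = |G|. So G has 5 conjugacy classes.

Answer: 5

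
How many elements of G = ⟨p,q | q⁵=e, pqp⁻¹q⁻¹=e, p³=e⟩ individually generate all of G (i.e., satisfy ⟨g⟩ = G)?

G is cyclic of order 15. An element generates G iff its order is 15, and a cyclic group of order 15 has exactly φ(15) = 8 such elements.

Answer: 8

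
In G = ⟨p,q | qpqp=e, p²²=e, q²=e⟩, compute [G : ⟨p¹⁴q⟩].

First find ord(p¹⁴q) by computing successive powers:
  (p¹⁴q)¹ = p¹⁴q, (p¹⁴q)² = e.
So |⟨p¹⁴q⟩| = ord(p¹⁴q) = 2. With |G| = 44, by Lagrange [G : ⟨p¹⁴q⟩] = 44/2 = 22.

Answer: 22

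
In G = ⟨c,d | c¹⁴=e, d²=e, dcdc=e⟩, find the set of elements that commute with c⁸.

⟨c⁸⟩ ⊆ C_G(c⁸) since powers of c⁸ commute with c⁸; so |C_G(c⁸)| ≥ |⟨c⁸⟩| = 7.
By orbit–stabilizer, |C_G(c⁸)| = |G| / |conj. class of c⁸| = 28 / 2 = 14.
The 14 elements commuting with c⁸ are {e, c, c², c³, c⁴, c⁵, c⁶, c⁷, c⁸, c⁹, c¹⁰, c¹¹, c¹², c¹³}.

Answer: {e, c, c², c³, c⁴, c⁵, c⁶, c⁷, c⁸, c⁹, c¹⁰, c¹¹, c¹², c¹³}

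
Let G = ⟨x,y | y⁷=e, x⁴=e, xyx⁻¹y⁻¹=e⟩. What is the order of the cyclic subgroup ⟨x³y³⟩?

|⟨x³y³⟩| equals the order of x³y³. Compute successive powers until reaching e:
  (x³y³)¹ = x³y³, (x³y³)² = x²y⁶, (x³y³)³ = xy², (x³y³)⁴ = y⁵, (x³y³)⁵ = x³y, (x³y³)⁶ = x²y⁴, (x³y³)⁷ = x, (x³y³)⁸ = y³, (x³y³)⁹ = x³y⁶, (x³y³)¹⁰ = x²y², (x³y³)¹¹ = xy⁵, (x³y³)¹² = y, (x³y³)¹³ = x³y⁴, (x³y³)¹⁴ = x², (x³y³)¹⁵ = xy³, (x³y³)¹⁶ = y⁶, (x³y³)¹⁷ = x³y², (x³y³)¹⁸ = x²y⁵, (x³y³)¹⁹ = xy, (x³y³)²⁰ = y⁴, (x³y³)²¹ = x³, (x³y³)²² = x²y³, (x³y³)²³ = xy⁶, (x³y³)²⁴ = y², (x³y³)²⁵ = x³y⁵, (x³y³)²⁶ = x²y, (x³y³)²⁷ = xy⁴, (x³y³)²⁸ = e.
The smallest positive k with (x³y³)ᵏ = e is 28, so |⟨x³y³⟩| = 28.

Answer: 28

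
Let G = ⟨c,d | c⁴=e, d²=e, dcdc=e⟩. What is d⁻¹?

The order of d is 2 (smallest k with dᵏ = e), so d⁻¹ = d¹ = d.
Check: d · d → d · d = e, giving e as required.

Answer: d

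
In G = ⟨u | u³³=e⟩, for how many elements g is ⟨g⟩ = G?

G is cyclic of order 33. An element generates G iff its order is 33, and a cyclic group of order 33 has exactly φ(33) = 20 such elements.

Answer: 20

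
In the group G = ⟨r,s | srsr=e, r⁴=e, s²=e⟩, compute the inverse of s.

The order of s is 2 (smallest k with sᵏ = e), so s⁻¹ = s¹ = s.
Check: s · s → s · s = e, giving e as required.

Answer: s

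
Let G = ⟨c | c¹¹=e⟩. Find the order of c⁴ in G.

Compute successive powers until reaching e:
  (c⁴)¹ = c⁴, (c⁴)² = c⁸, (c⁴)³ = c, (c⁴)⁴ = c⁵, (c⁴)⁵ = c⁹, (c⁴)⁶ = c², (c⁴)⁷ = c⁶, (c⁴)⁸ = c¹⁰, (c⁴)⁹ = c³, (c⁴)¹⁰ = c⁷, (c⁴)¹¹ = e.
The smallest positive k with (c⁴)ᵏ = e is 11.

Answer: 11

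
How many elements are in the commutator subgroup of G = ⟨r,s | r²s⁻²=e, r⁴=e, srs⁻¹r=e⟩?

G' = [G, G] is generated by all commutators. The generator-pair commutators are: [r, s] = r².
The subgroup they normally generate is {e, r²}, of order 2.
Check: |G/G'| = 8/2 = 4 is the order of the abelianisation.

Answer: 2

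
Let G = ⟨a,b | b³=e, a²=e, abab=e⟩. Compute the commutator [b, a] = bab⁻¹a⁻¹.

[b, a] = b·a·b⁻¹·a⁻¹.
  b · a = ab²
  (ab²) · (b²) = ab
  (ab) · a = b²

Answer: b²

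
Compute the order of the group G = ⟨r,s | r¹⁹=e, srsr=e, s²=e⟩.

Enumerate words in the generators, reducing via the relations: the distinct elements are
  {e, r, s, rs, r², r³, r⁴, r⁵, r⁶, r⁷, r⁸, r⁹, r²s, r³s, r¹², r¹³, r¹¹, r¹⁰, r¹⁴, r¹⁵, r¹⁶, r¹⁷, r¹⁸, r⁴s, r⁵s, r⁶s, r⁷s, r⁸s, r⁹s, r¹²s, r¹³s, r¹¹s, r¹⁰s, r¹⁴s, r¹⁵s, r¹⁶s, r¹⁷s, r¹⁸s}.
No further products give new elements, so |G| = 38.

Answer: 38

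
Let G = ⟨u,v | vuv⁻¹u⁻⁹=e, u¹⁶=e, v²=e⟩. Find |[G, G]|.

G' = [G, G] is generated by all commutators. The generator-pair commutators are: [u, v] = u⁸.
The subgroup they normally generate is {e, u⁸}, of order 2.
Check: |G/G'| = 32/2 = 16 is the order of the abelianisation.

Answer: 2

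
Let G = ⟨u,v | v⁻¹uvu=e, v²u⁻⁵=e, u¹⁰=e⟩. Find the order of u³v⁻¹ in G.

Compute successive powers until reaching e:
  (u³v⁻¹)¹ = u³v⁻¹, (u³v⁻¹)² = u⁵, (u³v⁻¹)³ = u³v, (u³v⁻¹)⁴ = e.
The smallest positive k with (u³v⁻¹)ᵏ = e is 4.

Answer: 4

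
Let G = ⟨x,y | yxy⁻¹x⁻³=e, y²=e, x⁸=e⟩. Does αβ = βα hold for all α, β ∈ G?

x·y = xy but y·x = x³y, so x·y ≠ y·x and G is not abelian.

Answer: No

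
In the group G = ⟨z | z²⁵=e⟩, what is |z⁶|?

Compute successive powers until reaching e:
  (z⁶)¹ = z⁶, (z⁶)² = z¹², (z⁶)³ = z¹⁸, (z⁶)⁴ = z²⁴, (z⁶)⁵ = z⁵, (z⁶)⁶ = z¹¹, (z⁶)⁷ = z¹⁷, (z⁶)⁸ = z²³, (z⁶)⁹ = z⁴, (z⁶)¹⁰ = z¹⁰, (z⁶)¹¹ = z¹⁶, (z⁶)¹² = z²², (z⁶)¹³ = z³, (z⁶)¹⁴ = z⁹, (z⁶)¹⁵ = z¹⁵, (z⁶)¹⁶ = z²¹, (z⁶)¹⁷ = z², (z⁶)¹⁸ = z⁸, (z⁶)¹⁹ = z¹⁴, (z⁶)²⁰ = z²⁰, (z⁶)²¹ = z, (z⁶)²² = z⁷, (z⁶)²³ = z¹³, (z⁶)²⁴ = z¹⁹, (z⁶)²⁵ = e.
The smallest positive k with (z⁶)ᵏ = e is 25.

Answer: 25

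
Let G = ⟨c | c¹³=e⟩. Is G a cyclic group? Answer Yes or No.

|G| = 13. The element c has order 13 (its powers give 13 distinct elements), so ⟨c⟩ = G and G is cyclic.

Answer: Yes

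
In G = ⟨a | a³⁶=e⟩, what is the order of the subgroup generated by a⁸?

|⟨a⁸⟩| equals the order of a⁸. Compute successive powers until reaching e:
  (a⁸)¹ = a⁸, (a⁸)² = a¹⁶, (a⁸)³ = a²⁴, (a⁸)⁴ = a³², (a⁸)⁵ = a⁴, (a⁸)⁶ = a¹², (a⁸)⁷ = a²⁰, (a⁸)⁸ = a²⁸, (a⁸)⁹ = e.
The smallest positive k with (a⁸)ᵏ = e is 9, so |⟨a⁸⟩| = 9.

Answer: 9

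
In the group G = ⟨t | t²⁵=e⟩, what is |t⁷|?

Compute successive powers until reaching e:
  (t⁷)¹ = t⁷, (t⁷)² = t¹⁴, (t⁷)³ = t²¹, (t⁷)⁴ = t³, (t⁷)⁵ = t¹⁰, (t⁷)⁶ = t¹⁷, (t⁷)⁷ = t²⁴, (t⁷)⁸ = t⁶, (t⁷)⁹ = t¹³, (t⁷)¹⁰ = t²⁰, (t⁷)¹¹ = t², (t⁷)¹² = t⁹, (t⁷)¹³ = t¹⁶, (t⁷)¹⁴ = t²³, (t⁷)¹⁵ = t⁵, (t⁷)¹⁶ = t¹², (t⁷)¹⁷ = t¹⁹, (t⁷)¹⁸ = t, (t⁷)¹⁹ = t⁸, (t⁷)²⁰ = t¹⁵, (t⁷)²¹ = t²², (t⁷)²² = t⁴, (t⁷)²³ = t¹¹, (t⁷)²⁴ = t¹⁸, (t⁷)²⁵ = e.
The smallest positive k with (t⁷)ᵏ = e is 25.

Answer: 25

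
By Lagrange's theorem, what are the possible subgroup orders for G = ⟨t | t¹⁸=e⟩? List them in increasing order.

|G| = 18 = 2 · 3². By Lagrange's theorem the order of any subgroup divides 18; the divisors of 18 are 1, 2, 3, 6, 9, 18.

Answer: 1, 2, 3, 6, 9, 18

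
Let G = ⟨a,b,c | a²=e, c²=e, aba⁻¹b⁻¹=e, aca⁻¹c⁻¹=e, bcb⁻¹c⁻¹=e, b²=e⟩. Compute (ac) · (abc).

Compute (ac) · (abc) by multiplying left to right and reducing via the relations at each step:
  (ac) · a = c
  c · b = bc
  (bc) · c = b

Answer: b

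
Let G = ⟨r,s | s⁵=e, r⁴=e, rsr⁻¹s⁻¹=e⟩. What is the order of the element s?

Compute successive powers until reaching e:
  s¹ = s, s² = s², s³ = s³, s⁴ = s⁴, s⁵ = e.
The smallest positive k with sᵏ = e is 5.

Answer: 5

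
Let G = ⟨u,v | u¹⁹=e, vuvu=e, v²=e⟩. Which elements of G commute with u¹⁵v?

⟨u¹⁵v⟩ ⊆ C_G(u¹⁵v) since powers of u¹⁵v commute with u¹⁵v; so |C_G(u¹⁵v)| ≥ |⟨u¹⁵v⟩| = 2.
By orbit–stabilizer, |C_G(u¹⁵v)| = |G| / |conj. class of u¹⁵v| = 38 / 19 = 2.
The 2 elements commuting with u¹⁵v are {e, u¹⁵v}.

Answer: {e, u¹⁵v}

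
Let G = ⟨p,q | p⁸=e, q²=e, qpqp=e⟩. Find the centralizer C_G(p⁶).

⟨p⁶⟩ ⊆ C_G(p⁶) since powers of p⁶ commute with p⁶; so |C_G(p⁶)| ≥ |⟨p⁶⟩| = 4.
By orbit–stabilizer, |C_G(p⁶)| = |G| / |conj. class of p⁶| = 16 / 2 = 8.
The 8 elements commuting with p⁶ are {e, p, p², p³, p⁴, p⁵, p⁶, p⁷}.

Answer: {e, p, p², p³, p⁴, p⁵, p⁶, p⁷}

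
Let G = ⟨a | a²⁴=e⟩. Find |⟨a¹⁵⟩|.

|⟨a¹⁵⟩| equals the order of a¹⁵. Compute successive powers until reaching e:
  (a¹⁵)¹ = a¹⁵, (a¹⁵)² = a⁶, (a¹⁵)³ = a²¹, (a¹⁵)⁴ = a¹², (a¹⁵)⁵ = a³, (a¹⁵)⁶ = a¹⁸, (a¹⁵)⁷ = a⁹, (a¹⁵)⁸ = e.
The smallest positive k with (a¹⁵)ᵏ = e is 8, so |⟨a¹⁵⟩| = 8.

Answer: 8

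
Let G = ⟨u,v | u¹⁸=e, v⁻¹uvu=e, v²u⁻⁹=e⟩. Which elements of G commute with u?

⟨u⟩ ⊆ C_G(u) since powers of u commute with u; so |C_G(u)| ≥ |⟨u⟩| = 18.
By orbit–stabilizer, |C_G(u)| = |G| / |conj. class of u| = 36 / 2 = 18.
The 18 elements commuting with u are {e, u, u², u³, u⁴, u⁵, u⁶, u⁷, u⁸, u⁹, u¹⁰, u¹¹, u¹², u¹³, u¹⁴, u¹⁵, u¹⁶, u¹⁷}.

Answer: {e, u, u², u³, u⁴, u⁵, u⁶, u⁷, u⁸, u⁹, u¹⁰, u¹¹, u¹², u¹³, u¹⁴, u¹⁵, u¹⁶, u¹⁷}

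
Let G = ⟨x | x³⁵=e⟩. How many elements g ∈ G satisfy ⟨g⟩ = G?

G is cyclic of order 35. An element generates G iff its order is 35, and a cyclic group of order 35 has exactly φ(35) = 24 such elements.

Answer: 24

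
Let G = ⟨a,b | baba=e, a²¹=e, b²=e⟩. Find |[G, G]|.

G' = [G, G] is generated by all commutators. The generator-pair commutators are: [a, b] = a².
The subgroup they normally generate is {e, a, a², a³, a⁴, a⁵, a⁶, a⁷, a⁸, a⁹, a¹⁰, a¹¹, a¹², a¹³, a¹⁴, a¹⁵, a¹⁶, a¹⁷, a¹⁸, a¹⁹, a²⁰}, of order 21.
Check: |G/G'| = 42/21 = 2 is the order of the abelianisation.

Answer: 21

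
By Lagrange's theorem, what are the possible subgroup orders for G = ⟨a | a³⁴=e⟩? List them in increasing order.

|G| = 34 = 2 · 17. By Lagrange's theorem the order of any subgroup divides 34; the divisors of 34 are 1, 2, 17, 34.

Answer: 1, 2, 17, 34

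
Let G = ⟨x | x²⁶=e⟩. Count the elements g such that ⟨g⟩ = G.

G is cyclic of order 26. An element generates G iff its order is 26, and a cyclic group of order 26 has exactly φ(26) = 12 such elements.

Answer: 12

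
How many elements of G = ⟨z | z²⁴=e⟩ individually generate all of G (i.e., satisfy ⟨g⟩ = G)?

G is cyclic of order 24. An element generates G iff its order is 24, and a cyclic group of order 24 has exactly φ(24) = 8 such elements.

Answer: 8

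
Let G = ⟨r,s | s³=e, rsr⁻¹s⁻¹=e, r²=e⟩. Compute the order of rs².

Compute successive powers until reaching e:
  (rs²)¹ = rs², (rs²)² = s, (rs²)³ = r, (rs²)⁴ = s², (rs²)⁵ = rs, (rs²)⁶ = e.
The smallest positive k with (rs²)ᵏ = e is 6.

Answer: 6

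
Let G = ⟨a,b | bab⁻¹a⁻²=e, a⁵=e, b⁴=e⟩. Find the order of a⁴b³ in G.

Compute successive powers until reaching e:
  (a⁴b³)¹ = a⁴b³, (a⁴b³)² = ab², (a⁴b³)³ = a²b, (a⁴b³)⁴ = e.
The smallest positive k with (a⁴b³)ᵏ = e is 4.

Answer: 4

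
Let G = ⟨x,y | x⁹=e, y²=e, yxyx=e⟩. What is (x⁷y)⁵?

Compute successive powers of (x⁷y), reducing at each step:
  (x⁷y)²: (x⁷y) · x⁷ = y;   y · y = e
  (x⁷y)³: e · x⁷ = x⁷;   (x⁷) · y = x⁷y
  (x⁷y)⁴: (x⁷y) · x⁷ = y;   y · y = e
  (x⁷y)⁵: e · x⁷ = x⁷;   (x⁷) · y = x⁷y

Answer: x⁷y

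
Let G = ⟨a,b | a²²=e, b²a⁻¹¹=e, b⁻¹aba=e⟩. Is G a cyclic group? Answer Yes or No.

Every cyclic group is abelian. But a·b = ab while b·a = a¹⁰b⁻¹, so a·b ≠ b·a and G is not abelian. Hence G is not cyclic.

Answer: No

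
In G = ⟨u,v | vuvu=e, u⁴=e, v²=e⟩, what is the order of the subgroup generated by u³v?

|⟨u³v⟩| equals the order of u³v. Compute successive powers until reaching e:
  (u³v)¹ = u³v, (u³v)² = e.
The smallest positive k with (u³v)ᵏ = e is 2, so |⟨u³v⟩| = 2.

Answer: 2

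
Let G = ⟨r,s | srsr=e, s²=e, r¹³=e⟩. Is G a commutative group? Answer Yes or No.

r·s = rs but s·r = r¹²s, so r·s ≠ s·r and G is not abelian.

Answer: No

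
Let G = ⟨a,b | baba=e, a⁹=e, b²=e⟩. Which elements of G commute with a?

⟨a⟩ ⊆ C_G(a) since powers of a commute with a; so |C_G(a)| ≥ |⟨a⟩| = 9.
By orbit–stabilizer, |C_G(a)| = |G| / |conj. class of a| = 18 / 2 = 9.
The 9 elements commuting with a are {e, a, a², a³, a⁴, a⁵, a⁶, a⁷, a⁸}.

Answer: {e, a, a², a³, a⁴, a⁵, a⁶, a⁷, a⁸}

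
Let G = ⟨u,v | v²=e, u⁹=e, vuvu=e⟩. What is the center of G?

An element z ∈ Z(G) iff z commutes with every generator.
For example e is central: e·u = u = u·e; e·v = v = v·e.
Whereas u ∉ Z(G) since u·v = uv ≠ u⁸v = v·u.
Checking each of the 18 elements this way gives Z(G) = {e}, of order 1.

Answer: {e}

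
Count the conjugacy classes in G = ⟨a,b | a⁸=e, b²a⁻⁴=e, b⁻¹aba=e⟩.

The conjugacy classes (representative and size) are:
  [e] (size 1), [a⁷] (size 2), [a⁶] (size 2), [a³] (size 2), [a⁴] (size 1), [a²b⁻¹] (size 4), [a³b⁻¹] (size 4).
Class equation: 1 + 2 + 2 + 2 + 1 + 4 + 4 = 16 = |G|. So G has 7 conjugacy classes.

Answer: 7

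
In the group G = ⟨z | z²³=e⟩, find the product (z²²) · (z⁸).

Compute (z²²) · (z⁸) by multiplying left to right and reducing via the relations at each step:
  (z²²) · z⁸ = z⁷

Answer: z⁷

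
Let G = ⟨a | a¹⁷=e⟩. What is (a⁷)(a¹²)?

Compute (a⁷) · (a¹²) by multiplying left to right and reducing via the relations at each step:
  (a⁷) · a¹² = a²

Answer: a²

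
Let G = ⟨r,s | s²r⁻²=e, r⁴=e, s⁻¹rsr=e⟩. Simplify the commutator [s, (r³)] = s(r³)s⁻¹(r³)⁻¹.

[s, (r³)] = s·(r³)·s⁻¹·(r³)⁻¹.
  s · (r³) = rs
  (rs) · (s⁻¹) = r
  r · r = r²

Answer: r²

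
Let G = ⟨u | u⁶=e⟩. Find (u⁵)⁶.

Compute successive powers of (u⁵), reducing at each step:
  (u⁵)²: (u⁵) · u⁵ = u⁴
  (u⁵)³: (u⁴) · u⁵ = u³
  (u⁵)⁴: (u³) · u⁵ = u²
  (u⁵)⁵: (u²) · u⁵ = u
  (u⁵)⁶: u · u⁵ = e

Answer: e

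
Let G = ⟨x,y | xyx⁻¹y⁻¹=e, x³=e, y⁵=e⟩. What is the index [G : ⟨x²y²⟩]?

First find ord(x²y²) by computing successive powers:
  (x²y²)¹ = x²y², (x²y²)² = xy⁴, (x²y²)³ = y, (x²y²)⁴ = x²y³, (x²y²)⁵ = x, (x²y²)⁶ = y², (x²y²)⁷ = x²y⁴, (x²y²)⁸ = xy, (x²y²)⁹ = y³, (x²y²)¹⁰ = x², (x²y²)¹¹ = xy², (x²y²)¹² = y⁴, (x²y²)¹³ = x²y, (x²y²)¹⁴ = xy³, (x²y²)¹⁵ = e.
So |⟨x²y²⟩| = ord(x²y²) = 15. With |G| = 15, by Lagrange [G : ⟨x²y²⟩] = 15/15 = 1.

Answer: 1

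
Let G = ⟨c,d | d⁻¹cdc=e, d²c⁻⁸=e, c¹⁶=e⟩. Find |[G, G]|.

G' = [G, G] is generated by all commutators. The generator-pair commutators are: [c, d] = c².
The subgroup they normally generate is {e, c², c⁴, c⁶, c⁸, c¹⁰, c¹², c¹⁴}, of order 8.
Check: |G/G'| = 32/8 = 4 is the order of the abelianisation.

Answer: 8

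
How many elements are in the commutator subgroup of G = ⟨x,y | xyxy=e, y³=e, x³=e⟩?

G' = [G, G] is generated by all commutators. The generator-pair commutators are: [x, y] = xy²x.
The subgroup they normally generate is {e, xy, x²y², xy²x}, of order 4.
Check: |G/G'| = 12/4 = 3 is the order of the abelianisation.

Answer: 4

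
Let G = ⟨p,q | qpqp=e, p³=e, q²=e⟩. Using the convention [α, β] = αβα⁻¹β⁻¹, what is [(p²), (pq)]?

[(p²), (pq)] = (p²)·(pq)·(p²)⁻¹·(pq)⁻¹.
  (p²) · (pq) = q
  q · p = p²q
  (p²q) · (pq) = p

Answer: p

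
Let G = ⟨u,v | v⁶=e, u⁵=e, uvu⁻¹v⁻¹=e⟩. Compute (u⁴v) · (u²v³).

Compute (u⁴v) · (u²v³) by multiplying left to right and reducing via the relations at each step:
  (u⁴v) · u² = uv
  (uv) · v³ = uv⁴

Answer: uv⁴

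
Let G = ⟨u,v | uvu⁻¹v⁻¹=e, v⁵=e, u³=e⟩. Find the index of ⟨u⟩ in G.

First find ord(u) by computing successive powers:
  u¹ = u, u² = u², u³ = e.
So |⟨u⟩| = ord(u) = 3. With |G| = 15, by Lagrange [G : ⟨u⟩] = 15/3 = 5.

Answer: 5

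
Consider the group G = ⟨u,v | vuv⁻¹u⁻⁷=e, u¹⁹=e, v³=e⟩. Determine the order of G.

Enumerate words in the generators, reducing via the relations: the distinct elements are
  {e, u, v, uv, u², u³, u⁴, u⁵, u⁶, u⁷, u⁸, u⁹, v², uv², u²v, u³v, u¹², u¹³, u¹¹, u¹⁰, u¹⁴, u¹⁵, u¹⁶, u¹⁷, u¹⁸, u⁴v, u⁵v, u⁶v, u⁷v, u⁸v, u⁹v, u²v², u³v², u¹²v, u¹³v, u¹¹v, u¹⁰v, u¹⁴v, u¹⁵v, u¹⁶v, u¹⁷v, u¹⁸v, u⁴v², u⁵v², u⁶v², u⁷v², u⁸v², u⁹v², u¹²v², u¹³v², u¹¹v², u¹⁰v², u¹⁴v², u¹⁵v², u¹⁶v², u¹⁷v², u¹⁸v²}.
No further products give new elements, so |G| = 57.

Answer: 57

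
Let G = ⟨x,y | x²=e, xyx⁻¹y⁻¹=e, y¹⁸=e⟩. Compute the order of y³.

Compute successive powers until reaching e:
  (y³)¹ = y³, (y³)² = y⁶, (y³)³ = y⁹, (y³)⁴ = y¹², (y³)⁵ = y¹⁵, (y³)⁶ = e.
The smallest positive k with (y³)ᵏ = e is 6.

Answer: 6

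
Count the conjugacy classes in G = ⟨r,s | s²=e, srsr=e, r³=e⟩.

The conjugacy classes (representative and size) are:
  [e] (size 1), [r] (size 2), [rs] (size 3).
Class equation: 1 + 2 + 3 = 6 = |G|. So G has 3 conjugacy classes.

Answer: 3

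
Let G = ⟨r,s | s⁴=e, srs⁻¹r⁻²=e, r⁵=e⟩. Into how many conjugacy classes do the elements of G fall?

The conjugacy classes (representative and size) are:
  [e] (size 1), [r⁴] (size 4), [r²s] (size 5), [s²] (size 5), [r³s³] (size 5).
Class equation: 1 + 4 + 5 + 5 + 5 = 20 = |G|. So G has 5 conjugacy classes.

Answer: 5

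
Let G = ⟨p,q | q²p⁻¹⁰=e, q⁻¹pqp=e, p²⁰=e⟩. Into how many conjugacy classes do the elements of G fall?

The conjugacy classes (representative and size) are:
  [e] (size 1), [p] (size 2), [p²] (size 2), [p³] (size 2), [p⁴] (size 2), [p⁵] (size 2), [p¹⁴] (size 2), [p⁷] (size 2), [p⁸] (size 2), [p¹¹] (size 2), [p¹⁰] (size 1), [p²q⁻¹] (size 10), [p⁹q] (size 10).
Class equation: 1 + 2 + 2 + 2 + 2 + 2 + 2 + 2 + 2 + 2 + 1 + 10 + 10 = 40 = |G|. So G has 13 conjugacy classes.

Answer: 13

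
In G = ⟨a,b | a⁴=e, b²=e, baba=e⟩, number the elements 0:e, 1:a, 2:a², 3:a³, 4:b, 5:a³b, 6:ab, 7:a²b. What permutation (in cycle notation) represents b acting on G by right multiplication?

(0 4)(1 6)(2 7)(3 5)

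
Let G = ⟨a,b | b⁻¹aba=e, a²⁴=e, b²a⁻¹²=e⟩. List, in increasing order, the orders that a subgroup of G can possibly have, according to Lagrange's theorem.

|G| = 48 = 2⁴ · 3. By Lagrange's theorem the order of any subgroup divides 48; the divisors of 48 are 1, 2, 3, 4, 6, 8, 12, 16, 24, 48.

Answer: 1, 2, 3, 4, 6, 8, 12, 16, 24, 48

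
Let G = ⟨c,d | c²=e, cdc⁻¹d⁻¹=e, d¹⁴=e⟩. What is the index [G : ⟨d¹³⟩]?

First find ord(d¹³) by computing successive powers:
  (d¹³)¹ = d¹³, (d¹³)² = d¹², (d¹³)³ = d¹¹, (d¹³)⁴ = d¹⁰, (d¹³)⁵ = d⁹, (d¹³)⁶ = d⁸, (d¹³)⁷ = d⁷, (d¹³)⁸ = d⁶, (d¹³)⁹ = d⁵, (d¹³)¹⁰ = d⁴, (d¹³)¹¹ = d³, (d¹³)¹² = d², (d¹³)¹³ = d, (d¹³)¹⁴ = e.
So |⟨d¹³⟩| = ord(d¹³) = 14. With |G| = 28, by Lagrange [G : ⟨d¹³⟩] = 28/14 = 2.

Answer: 2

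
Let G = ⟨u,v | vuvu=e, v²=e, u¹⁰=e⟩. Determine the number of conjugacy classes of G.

The conjugacy classes (representative and size) are:
  [e] (size 1), [u] (size 2), [u²] (size 2), [u³] (size 2), [u⁴] (size 2), [u⁵] (size 1), [u²v] (size 5), [u³v] (size 5).
Class equation: 1 + 2 + 2 + 2 + 2 + 1 + 5 + 5 = 20 = |G|. So G has 8 conjugacy classes.

Answer: 8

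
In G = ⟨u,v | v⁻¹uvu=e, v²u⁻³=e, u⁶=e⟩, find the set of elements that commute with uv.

⟨uv⟩ ⊆ C_G(uv) since powers of uv commute with uv; so |C_G(uv)| ≥ |⟨uv⟩| = 4.
By orbit–stabilizer, |C_G(uv)| = |G| / |conj. class of uv| = 12 / 3 = 4.
The 4 elements commuting with uv are {e, u³, uv, uv⁻¹}.

Answer: {e, u³, uv, uv⁻¹}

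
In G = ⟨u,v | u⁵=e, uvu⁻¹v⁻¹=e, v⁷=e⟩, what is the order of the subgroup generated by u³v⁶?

|⟨u³v⁶⟩| equals the order of u³v⁶. Compute successive powers until reaching e:
  (u³v⁶)¹ = u³v⁶, (u³v⁶)² = uv⁵, (u³v⁶)³ = u⁴v⁴, (u³v⁶)⁴ = u²v³, (u³v⁶)⁵ = v², (u³v⁶)⁶ = u³v, (u³v⁶)⁷ = u, (u³v⁶)⁸ = u⁴v⁶, (u³v⁶)⁹ = u²v⁵, (u³v⁶)¹⁰ = v⁴, (u³v⁶)¹¹ = u³v³, (u³v⁶)¹² = uv², (u³v⁶)¹³ = u⁴v, (u³v⁶)¹⁴ = u², (u³v⁶)¹⁵ = v⁶, (u³v⁶)¹⁶ = u³v⁵, (u³v⁶)¹⁷ = uv⁴, (u³v⁶)¹⁸ = u⁴v³, (u³v⁶)¹⁹ = u²v², (u³v⁶)²⁰ = v, (u³v⁶)²¹ = u³, (u³v⁶)²² = uv⁶, (u³v⁶)²³ = u⁴v⁵, (u³v⁶)²⁴ = u²v⁴, (u³v⁶)²⁵ = v³, (u³v⁶)²⁶ = u³v², (u³v⁶)²⁷ = uv, (u³v⁶)²⁸ = u⁴, (u³v⁶)²⁹ = u²v⁶, (u³v⁶)³⁰ = v⁵, (u³v⁶)³¹ = u³v⁴, (u³v⁶)³² = uv³, (u³v⁶)³³ = u⁴v², (u³v⁶)³⁴ = u²v, (u³v⁶)³⁵ = e.
The smallest positive k with (u³v⁶)ᵏ = e is 35, so |⟨u³v⁶⟩| = 35.

Answer: 35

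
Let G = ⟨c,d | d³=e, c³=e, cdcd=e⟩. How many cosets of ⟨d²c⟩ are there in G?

First find ord(d²c) by computing successive powers:
  (d²c)¹ = d²c, (d²c)² = c²d, (d²c)³ = e.
So |⟨d²c⟩| = ord(d²c) = 3. With |G| = 12, by Lagrange [G : ⟨d²c⟩] = 12/3 = 4.

Answer: 4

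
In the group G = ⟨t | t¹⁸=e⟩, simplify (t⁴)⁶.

Compute successive powers of (t⁴), reducing at each step:
  (t⁴)²: (t⁴) · t⁴ = t⁸
  (t⁴)³: (t⁸) · t⁴ = t¹²
  (t⁴)⁴: (t¹²) · t⁴ = t¹⁶
  (t⁴)⁵: (t¹⁶) · t⁴ = t²
  (t⁴)⁶: (t²) · t⁴ = t⁶

Answer: t⁶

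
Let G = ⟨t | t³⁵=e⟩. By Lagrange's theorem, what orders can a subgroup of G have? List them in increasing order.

|G| = 35 = 5 · 7. By Lagrange's theorem the order of any subgroup divides 35; the divisors of 35 are 1, 5, 7, 35.

Answer: 1, 5, 7, 35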